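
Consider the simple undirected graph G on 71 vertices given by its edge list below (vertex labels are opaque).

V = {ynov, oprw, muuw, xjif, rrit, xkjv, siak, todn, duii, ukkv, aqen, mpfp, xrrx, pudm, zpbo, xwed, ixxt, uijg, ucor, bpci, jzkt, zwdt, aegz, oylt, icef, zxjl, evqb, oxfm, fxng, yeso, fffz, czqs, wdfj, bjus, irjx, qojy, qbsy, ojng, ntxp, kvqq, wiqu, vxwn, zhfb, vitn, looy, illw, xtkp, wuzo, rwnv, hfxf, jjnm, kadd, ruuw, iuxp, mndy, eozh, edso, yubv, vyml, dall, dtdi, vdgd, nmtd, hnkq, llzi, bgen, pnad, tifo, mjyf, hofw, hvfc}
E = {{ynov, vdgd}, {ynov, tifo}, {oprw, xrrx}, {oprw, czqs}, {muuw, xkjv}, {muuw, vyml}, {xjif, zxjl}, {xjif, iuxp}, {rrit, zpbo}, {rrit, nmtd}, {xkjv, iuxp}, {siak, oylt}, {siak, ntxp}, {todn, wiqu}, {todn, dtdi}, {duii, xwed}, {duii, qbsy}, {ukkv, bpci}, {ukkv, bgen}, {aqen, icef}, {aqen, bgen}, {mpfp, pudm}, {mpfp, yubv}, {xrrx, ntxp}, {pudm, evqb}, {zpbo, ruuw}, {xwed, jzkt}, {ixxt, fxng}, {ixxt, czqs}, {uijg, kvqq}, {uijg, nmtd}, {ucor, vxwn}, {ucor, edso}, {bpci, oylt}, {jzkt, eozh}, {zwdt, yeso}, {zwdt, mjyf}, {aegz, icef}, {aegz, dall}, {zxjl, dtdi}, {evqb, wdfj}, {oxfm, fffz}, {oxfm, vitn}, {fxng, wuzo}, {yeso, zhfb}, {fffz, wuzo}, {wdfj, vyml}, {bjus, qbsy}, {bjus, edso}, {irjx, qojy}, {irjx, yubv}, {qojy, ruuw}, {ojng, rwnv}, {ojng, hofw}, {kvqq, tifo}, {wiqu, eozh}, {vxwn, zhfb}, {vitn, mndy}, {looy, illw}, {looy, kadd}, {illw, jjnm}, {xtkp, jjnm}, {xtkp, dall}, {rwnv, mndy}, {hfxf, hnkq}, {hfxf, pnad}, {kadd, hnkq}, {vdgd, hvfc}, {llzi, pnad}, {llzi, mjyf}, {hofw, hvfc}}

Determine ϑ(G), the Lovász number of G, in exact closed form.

71*cos(pi/71)/(cos(pi/71) + 1)

Vertex eozh has 2 neighbors: jzkt, wiqu.
deg(todn) = 2; N(todn) = {wiqu, dtdi}.
N(ukkv) = {bpci, bgen}, |N(ukkv)| = 2.
deg(kadd) = 2; N(kadd) = {looy, hnkq}.
Regular of degree 2 on 71 vertices: a single 71-cycle (edge-transitive).
spec(A) ≈ [2.0, 1.9922, 1.9688, 1.9299, 1.876, 1.8074, 1.7246, 1.6284, 1.5194, 1.3985, 1.2666, 1.1249, 0.9743, 0.8162, 0.6516, 0.4819, 0.3085, 0.1326, -0.0442, -0.2208, -0.3956, -0.5673, -0.7346, -0.8961, -1.0507, -1.1969, -1.3339, -1.4604, -1.5754, -1.6781, -1.7677, -1.8435, -1.9048, -1.9513, -1.9824, -1.998] (distinct, 4 d.p.).
Lovász (edge-transitive): ϑ = −71·(-2*cos(pi/71))/((2)−(-2*cos(pi/71))) = 71*cos(pi/71)/(cos(pi/71) + 1).
ϑ(G) ≈ 35.482618264.
α=35, χ(Ḡ)=36; ϑ=71*cos(pi/71)/(cos(pi/71) + 1) lies between (both strict).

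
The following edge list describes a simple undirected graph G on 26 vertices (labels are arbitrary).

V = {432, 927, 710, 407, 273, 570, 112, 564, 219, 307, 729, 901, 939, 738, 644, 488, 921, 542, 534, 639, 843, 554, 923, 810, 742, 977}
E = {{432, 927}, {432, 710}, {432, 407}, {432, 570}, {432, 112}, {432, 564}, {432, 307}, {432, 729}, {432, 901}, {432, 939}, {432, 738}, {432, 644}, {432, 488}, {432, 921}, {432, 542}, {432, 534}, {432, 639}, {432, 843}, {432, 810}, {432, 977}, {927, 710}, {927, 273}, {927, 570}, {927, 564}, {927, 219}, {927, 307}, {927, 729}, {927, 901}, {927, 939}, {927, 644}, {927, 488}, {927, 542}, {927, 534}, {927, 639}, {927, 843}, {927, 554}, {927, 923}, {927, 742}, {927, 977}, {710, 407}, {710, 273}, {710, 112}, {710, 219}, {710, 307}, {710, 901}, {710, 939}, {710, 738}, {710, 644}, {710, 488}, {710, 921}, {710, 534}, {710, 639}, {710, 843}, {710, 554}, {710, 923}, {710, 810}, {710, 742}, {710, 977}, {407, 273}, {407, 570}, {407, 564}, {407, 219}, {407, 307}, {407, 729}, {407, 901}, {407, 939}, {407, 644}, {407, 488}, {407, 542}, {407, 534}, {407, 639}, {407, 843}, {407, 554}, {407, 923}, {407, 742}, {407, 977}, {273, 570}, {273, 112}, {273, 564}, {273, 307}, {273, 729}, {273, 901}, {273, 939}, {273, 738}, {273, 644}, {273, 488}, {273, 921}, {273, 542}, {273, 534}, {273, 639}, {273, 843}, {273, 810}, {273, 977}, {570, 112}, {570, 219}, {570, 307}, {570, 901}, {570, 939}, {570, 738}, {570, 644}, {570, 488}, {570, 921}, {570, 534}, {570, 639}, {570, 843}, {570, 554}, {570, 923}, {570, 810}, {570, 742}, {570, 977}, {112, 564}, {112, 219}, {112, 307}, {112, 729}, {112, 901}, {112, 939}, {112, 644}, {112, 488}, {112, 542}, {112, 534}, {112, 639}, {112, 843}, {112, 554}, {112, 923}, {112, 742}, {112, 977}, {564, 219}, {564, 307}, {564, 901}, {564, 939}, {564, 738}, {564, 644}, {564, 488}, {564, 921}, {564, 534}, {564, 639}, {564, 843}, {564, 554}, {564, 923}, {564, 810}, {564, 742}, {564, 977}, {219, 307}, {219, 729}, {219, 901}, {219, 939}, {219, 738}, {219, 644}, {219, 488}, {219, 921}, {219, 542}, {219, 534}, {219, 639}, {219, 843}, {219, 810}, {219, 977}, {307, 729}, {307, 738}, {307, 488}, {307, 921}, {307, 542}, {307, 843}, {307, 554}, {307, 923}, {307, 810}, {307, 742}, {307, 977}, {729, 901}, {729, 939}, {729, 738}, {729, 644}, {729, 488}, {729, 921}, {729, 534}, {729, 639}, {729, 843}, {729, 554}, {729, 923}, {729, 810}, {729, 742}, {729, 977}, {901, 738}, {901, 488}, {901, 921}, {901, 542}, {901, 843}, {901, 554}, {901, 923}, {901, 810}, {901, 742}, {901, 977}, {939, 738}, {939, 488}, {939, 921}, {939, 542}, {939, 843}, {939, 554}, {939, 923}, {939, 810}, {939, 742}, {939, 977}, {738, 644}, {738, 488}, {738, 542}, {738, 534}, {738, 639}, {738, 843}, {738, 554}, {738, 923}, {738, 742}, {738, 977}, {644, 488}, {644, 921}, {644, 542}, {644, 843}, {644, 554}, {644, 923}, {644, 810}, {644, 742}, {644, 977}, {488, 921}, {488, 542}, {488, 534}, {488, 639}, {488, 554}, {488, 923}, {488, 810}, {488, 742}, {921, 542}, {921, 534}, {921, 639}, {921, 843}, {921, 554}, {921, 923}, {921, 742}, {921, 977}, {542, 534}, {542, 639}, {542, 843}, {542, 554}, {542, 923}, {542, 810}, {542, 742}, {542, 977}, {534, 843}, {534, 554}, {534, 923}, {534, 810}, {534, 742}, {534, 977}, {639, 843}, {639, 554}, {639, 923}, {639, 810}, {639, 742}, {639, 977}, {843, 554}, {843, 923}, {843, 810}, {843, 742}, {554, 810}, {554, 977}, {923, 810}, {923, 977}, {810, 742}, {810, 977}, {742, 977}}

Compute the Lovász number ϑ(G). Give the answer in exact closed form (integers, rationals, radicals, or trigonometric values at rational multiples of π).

deg(488) = 23; N(488) = {432, 927, 710, 407, 273, 570, 112, 564, 219, 307, 729, 901, 939, 738, 644, 921, 542, 534, 639, 554, 923, 810, 742}.
Vertex 927 has 20 neighbors: 432, 710, 273, 570, 564, 219, 307, 729, 901, 939, 644, 488, 542, 534, 639, 843, 554, 923, 742, 977.
N(639) = {432, 927, 710, 407, 273, 570, 112, 564, 219, 729, 738, 488, 921, 542, 843, 554, 923, 810, 742, 977}, |N(639)| = 20.
N(432) = {927, 710, 407, 570, 112, 564, 307, 729, 901, 939, 738, 644, 488, 921, 542, 534, 639, 843, 810, 977}, |N(432)| = 20.
K_{6,6,6,5,3} (perfect); ϑ(G) = α(G) = max{6,6,6,5,3} = 6.
≈ 6.00000 (to 5 d.p.).
Sandwich: α(G)=6 ≤ ϑ(G)=6 ≤ χ(Ḡ)=6 (collapsed).

6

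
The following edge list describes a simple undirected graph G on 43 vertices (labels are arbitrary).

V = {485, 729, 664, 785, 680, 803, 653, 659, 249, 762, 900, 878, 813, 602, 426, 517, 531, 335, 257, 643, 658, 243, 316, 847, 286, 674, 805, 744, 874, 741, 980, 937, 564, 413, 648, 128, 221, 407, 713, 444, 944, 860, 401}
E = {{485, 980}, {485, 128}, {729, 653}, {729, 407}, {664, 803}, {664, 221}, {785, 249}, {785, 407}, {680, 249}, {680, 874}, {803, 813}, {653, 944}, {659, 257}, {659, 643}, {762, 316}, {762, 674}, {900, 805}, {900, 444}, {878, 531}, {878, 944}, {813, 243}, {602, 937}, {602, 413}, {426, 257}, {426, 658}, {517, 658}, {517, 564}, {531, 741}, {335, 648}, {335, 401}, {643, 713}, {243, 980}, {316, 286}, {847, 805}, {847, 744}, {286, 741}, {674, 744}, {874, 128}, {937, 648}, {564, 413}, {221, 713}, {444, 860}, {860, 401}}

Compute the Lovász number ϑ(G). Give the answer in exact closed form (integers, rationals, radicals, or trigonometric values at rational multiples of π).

deg(286) = 2; N(286) = {316, 741}.
Vertex 729 has 2 neighbors: 653, 407.
Vertex 257 has 2 neighbors: 659, 426.
deg(664) = 2; N(664) = {803, 221}.
Regular of degree 2 on 43 vertices: this is C_{43}, the 43-cycle.
spec(A) ≈ [2.0, 1.9787, 1.9152, 1.8109, 1.668, 1.4895, 1.2793, 1.0419, 0.7822, 0.5059, 0.2187, -0.073, -0.3633, -0.6458, -0.9145, -1.1637, -1.3881, -1.583, -1.7441, -1.868, -1.9522, -1.9947] (distinct, 4 d.p.).
Lovász (edge-transitive): ϑ = −43·(-2*cos(pi/43))/((2)−(-2*cos(pi/43))) = 43*cos(pi/43)/(cos(pi/43) + 1).
ϑ(G) ≈ 21.4713.
Check 21 ≤ 43*cos(pi/43)/(cos(pi/43) + 1) ≤ 22: both strict.

43*cos(pi/43)/(cos(pi/43) + 1)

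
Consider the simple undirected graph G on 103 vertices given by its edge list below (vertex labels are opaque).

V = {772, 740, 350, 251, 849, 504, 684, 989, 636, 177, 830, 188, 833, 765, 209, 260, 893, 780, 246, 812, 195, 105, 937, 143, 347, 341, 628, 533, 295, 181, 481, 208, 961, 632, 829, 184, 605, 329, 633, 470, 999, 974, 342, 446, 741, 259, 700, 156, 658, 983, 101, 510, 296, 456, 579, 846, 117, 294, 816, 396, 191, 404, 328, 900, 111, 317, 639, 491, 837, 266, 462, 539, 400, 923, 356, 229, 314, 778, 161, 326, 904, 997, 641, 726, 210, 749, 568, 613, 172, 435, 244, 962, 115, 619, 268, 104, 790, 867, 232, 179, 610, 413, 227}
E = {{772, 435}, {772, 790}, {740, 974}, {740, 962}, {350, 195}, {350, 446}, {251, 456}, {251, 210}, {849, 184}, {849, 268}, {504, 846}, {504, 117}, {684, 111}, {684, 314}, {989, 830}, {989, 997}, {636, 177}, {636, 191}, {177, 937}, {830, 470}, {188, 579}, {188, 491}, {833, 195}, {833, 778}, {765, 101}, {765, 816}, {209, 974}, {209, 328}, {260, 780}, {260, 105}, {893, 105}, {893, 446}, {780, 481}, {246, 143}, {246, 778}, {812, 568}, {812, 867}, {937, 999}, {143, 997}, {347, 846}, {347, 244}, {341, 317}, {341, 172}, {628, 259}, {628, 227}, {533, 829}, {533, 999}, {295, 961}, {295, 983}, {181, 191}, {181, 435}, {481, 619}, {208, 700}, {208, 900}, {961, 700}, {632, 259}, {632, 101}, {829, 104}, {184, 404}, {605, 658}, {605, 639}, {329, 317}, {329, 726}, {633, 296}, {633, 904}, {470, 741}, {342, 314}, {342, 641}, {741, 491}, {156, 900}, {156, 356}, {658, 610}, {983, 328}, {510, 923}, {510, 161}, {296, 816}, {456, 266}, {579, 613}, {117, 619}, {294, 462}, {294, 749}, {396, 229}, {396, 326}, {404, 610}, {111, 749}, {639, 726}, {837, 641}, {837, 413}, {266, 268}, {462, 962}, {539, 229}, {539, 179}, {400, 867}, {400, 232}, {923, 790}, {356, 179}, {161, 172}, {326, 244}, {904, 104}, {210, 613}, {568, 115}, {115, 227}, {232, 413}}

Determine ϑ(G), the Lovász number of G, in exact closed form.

103*cos(pi/103)/(cos(pi/103) + 1)

deg(462) = 2; N(462) = {294, 962}.
N(829) = {533, 104}, |N(829)| = 2.
deg(400) = 2; N(400) = {867, 232}.
deg(749) = 2; N(749) = {294, 111}.
2-regular, N=103; a single 103-cycle (edge-transitive).
The 52 distinct eigenvalues: [2.0, 1.99628, 1.985134, 1.966602, 1.940755, 1.907689, 1.867525, 1.820414, 1.766531, 1.706077, 1.639275, 1.566376, 1.487649, 1.403389, 1.313908, 1.219538, 1.120632, 1.017558, 0.910698, 0.80045, 0.687224, 0.571442, 0.453534, 0.333938, 0.213101, 0.091471, -0.0305, -0.152357, -0.273647, -0.393919, -0.512726, -0.629626, -0.744183, -0.855972, -0.964576, -1.069593, -1.17063, -1.267312, -1.35928, -1.446192, -1.527723, -1.603572, -1.673454, -1.737112, -1.794307, -1.844828, -1.888485, -1.925117, -1.954588, -1.976787, -1.991633, -1.99907].
λ_max=2, λ_min=-2*cos(pi/103); ϑ = −103·λ_min/(λ_max−λ_min) = 103*cos(pi/103)/(cos(pi/103) + 1).
Numerically 51.488020.
α=51, χ(Ḡ)=52; ϑ=103*cos(pi/103)/(cos(pi/103) + 1) lies between (both strict).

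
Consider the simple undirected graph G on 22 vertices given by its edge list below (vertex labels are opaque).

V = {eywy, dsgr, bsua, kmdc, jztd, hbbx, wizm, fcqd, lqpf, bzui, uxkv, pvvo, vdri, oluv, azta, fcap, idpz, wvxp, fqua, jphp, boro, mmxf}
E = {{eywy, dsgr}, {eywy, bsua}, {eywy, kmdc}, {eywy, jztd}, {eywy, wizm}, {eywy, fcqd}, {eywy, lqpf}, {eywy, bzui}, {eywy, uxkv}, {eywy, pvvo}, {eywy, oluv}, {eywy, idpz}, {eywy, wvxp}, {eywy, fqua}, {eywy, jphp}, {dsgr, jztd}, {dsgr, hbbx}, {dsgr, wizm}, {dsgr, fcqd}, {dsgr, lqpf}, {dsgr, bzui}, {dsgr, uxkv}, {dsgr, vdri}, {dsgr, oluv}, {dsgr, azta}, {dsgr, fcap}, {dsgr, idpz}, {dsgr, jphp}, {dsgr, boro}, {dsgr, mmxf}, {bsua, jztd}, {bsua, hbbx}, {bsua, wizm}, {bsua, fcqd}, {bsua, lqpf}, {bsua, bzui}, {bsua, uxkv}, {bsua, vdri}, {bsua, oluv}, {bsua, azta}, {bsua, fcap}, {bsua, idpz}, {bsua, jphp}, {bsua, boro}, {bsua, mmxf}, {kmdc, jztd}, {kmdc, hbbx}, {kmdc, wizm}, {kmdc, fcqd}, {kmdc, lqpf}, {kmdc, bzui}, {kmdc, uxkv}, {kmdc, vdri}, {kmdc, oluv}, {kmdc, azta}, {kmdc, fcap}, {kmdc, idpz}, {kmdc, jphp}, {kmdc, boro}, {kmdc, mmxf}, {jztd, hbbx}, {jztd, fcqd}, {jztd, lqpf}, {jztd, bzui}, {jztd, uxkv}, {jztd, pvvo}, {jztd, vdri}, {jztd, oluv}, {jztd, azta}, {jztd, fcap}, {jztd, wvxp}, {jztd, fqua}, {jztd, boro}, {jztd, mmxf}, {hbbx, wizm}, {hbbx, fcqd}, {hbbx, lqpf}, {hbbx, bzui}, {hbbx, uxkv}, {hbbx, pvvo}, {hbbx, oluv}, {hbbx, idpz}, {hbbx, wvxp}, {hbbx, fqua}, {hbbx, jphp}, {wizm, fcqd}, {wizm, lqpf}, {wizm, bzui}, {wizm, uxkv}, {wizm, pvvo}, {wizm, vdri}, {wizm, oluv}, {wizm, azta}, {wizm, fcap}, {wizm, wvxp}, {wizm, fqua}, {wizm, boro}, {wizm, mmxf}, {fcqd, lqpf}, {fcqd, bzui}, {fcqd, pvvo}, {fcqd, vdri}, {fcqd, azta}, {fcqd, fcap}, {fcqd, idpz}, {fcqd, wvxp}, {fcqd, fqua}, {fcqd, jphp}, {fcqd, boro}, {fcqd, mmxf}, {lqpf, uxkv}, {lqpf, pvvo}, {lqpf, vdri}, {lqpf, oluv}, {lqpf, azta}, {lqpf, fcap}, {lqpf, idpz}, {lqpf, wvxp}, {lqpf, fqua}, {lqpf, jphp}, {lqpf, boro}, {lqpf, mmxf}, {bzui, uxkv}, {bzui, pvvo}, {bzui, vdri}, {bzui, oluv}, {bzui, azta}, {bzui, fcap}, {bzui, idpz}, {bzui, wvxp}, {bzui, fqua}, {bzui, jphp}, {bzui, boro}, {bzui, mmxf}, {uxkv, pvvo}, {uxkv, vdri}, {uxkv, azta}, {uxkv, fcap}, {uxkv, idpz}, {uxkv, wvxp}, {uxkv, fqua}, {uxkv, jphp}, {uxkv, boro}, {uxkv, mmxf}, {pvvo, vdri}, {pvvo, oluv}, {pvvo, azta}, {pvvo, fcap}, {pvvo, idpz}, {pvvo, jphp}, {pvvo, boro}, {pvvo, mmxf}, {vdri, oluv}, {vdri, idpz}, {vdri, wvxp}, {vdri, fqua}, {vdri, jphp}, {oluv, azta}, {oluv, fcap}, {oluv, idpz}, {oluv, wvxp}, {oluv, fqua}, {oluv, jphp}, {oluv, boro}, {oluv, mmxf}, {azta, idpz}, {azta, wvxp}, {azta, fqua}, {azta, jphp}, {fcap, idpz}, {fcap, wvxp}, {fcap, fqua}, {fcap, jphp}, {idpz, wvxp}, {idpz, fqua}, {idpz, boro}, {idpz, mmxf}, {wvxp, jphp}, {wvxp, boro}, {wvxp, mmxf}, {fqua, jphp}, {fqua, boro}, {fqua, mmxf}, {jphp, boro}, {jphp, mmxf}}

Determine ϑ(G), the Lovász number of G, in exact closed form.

7

Vertex jztd has 18 neighbors: eywy, dsgr, bsua, kmdc, hbbx, fcqd, lqpf, bzui, uxkv, pvvo, vdri, oluv, azta, fcap, wvxp, fqua, boro, mmxf.
Vertex lqpf has 20 neighbors: eywy, dsgr, bsua, kmdc, jztd, hbbx, wizm, fcqd, uxkv, pvvo, vdri, oluv, azta, fcap, idpz, wvxp, fqua, jphp, boro, mmxf.
deg(oluv) = 19; N(oluv) = {eywy, dsgr, bsua, kmdc, jztd, hbbx, wizm, lqpf, bzui, pvvo, vdri, azta, fcap, idpz, wvxp, fqua, jphp, boro, mmxf}.
Vertex boro has 15 neighbors: dsgr, bsua, kmdc, jztd, wizm, fcqd, lqpf, bzui, uxkv, pvvo, oluv, idpz, wvxp, fqua, jphp.
Complete multipartite on [7, 6, 4, 3, 2]: sandwich collapses at ϑ=7.
Numerically 7.0000000.
α=7, χ(Ḡ)=7; ϑ=7 lies between (collapsed).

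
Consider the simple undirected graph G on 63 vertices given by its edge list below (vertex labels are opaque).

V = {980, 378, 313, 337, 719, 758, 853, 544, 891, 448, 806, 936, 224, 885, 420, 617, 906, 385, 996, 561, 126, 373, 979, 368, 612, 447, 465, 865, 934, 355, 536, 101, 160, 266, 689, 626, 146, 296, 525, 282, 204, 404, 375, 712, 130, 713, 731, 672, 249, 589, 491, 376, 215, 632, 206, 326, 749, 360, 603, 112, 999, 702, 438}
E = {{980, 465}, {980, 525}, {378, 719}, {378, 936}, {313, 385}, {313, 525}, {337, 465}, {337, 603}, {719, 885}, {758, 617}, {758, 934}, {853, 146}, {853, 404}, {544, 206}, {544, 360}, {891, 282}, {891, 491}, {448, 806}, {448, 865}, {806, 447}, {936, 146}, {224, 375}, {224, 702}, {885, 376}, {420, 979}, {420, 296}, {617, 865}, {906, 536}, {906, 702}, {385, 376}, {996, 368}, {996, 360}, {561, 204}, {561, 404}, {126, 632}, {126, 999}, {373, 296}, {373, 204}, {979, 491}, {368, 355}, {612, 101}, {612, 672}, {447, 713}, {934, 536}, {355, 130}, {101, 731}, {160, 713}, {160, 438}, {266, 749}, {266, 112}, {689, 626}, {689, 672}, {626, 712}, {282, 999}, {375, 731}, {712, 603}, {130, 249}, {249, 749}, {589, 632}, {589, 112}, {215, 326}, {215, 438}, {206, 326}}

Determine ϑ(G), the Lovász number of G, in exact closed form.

N(626) = {689, 712}, |N(626)| = 2.
N(266) = {749, 112}, |N(266)| = 2.
deg(617) = 2; N(617) = {758, 865}.
Vertex 885 has 2 neighbors: 719, 376.
2-regular, N=63; the odd cycle C_{63}.
A has 32 distinct eigenvalues ≈ [2.0, 1.99006, 1.96034, 1.91115, 1.84295, 1.75644, 1.65248, 1.53209, 1.39647, 1.24698, 1.08509, 0.91242, 0.73068, 0.54168, 0.3473, 0.14946, -0.04986, -0.24869, -0.44504, -0.63697, -0.82257, -1.0, -1.16749, -1.32337, -1.4661, -1.59427, -1.70658, -1.80194, -1.87939, -1.93815, -1.97766, -1.99751].
With N=63: ϑ(G) = 63·(-(-1)*2*cos(pi/63))/(2−(-2*cos(pi/63))) = 63*cos(pi/63)/(cos(pi/63) + 1).
ϑ(G) ≈ 31.4804.
Sandwich: α(G)=31 ≤ ϑ(G)=63*cos(pi/63)/(cos(pi/63) + 1) ≤ χ(Ḡ)=32 (both strict).

63*cos(pi/63)/(cos(pi/63) + 1)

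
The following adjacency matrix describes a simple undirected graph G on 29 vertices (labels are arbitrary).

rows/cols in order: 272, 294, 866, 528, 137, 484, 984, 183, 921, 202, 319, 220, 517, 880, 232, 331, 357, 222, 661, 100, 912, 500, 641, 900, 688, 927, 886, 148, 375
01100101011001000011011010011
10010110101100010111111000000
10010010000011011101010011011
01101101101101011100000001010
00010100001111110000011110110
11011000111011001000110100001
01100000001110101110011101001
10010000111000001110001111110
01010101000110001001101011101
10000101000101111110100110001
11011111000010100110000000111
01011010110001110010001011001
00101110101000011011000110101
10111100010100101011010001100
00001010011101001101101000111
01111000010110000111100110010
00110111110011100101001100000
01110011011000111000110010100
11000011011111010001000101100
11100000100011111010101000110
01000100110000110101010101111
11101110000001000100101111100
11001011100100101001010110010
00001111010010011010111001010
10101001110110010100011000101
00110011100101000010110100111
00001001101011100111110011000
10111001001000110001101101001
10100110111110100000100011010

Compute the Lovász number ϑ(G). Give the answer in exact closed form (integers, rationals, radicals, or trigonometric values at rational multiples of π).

sqrt(29)

N(100) = {272, 294, 866, 921, 517, 880, 232, 331, 357, 661, 912, 641, 886, 148}, |N(100)| = 14.
N(202) = {272, 484, 183, 220, 880, 232, 331, 357, 222, 661, 912, 900, 688, 375}, |N(202)| = 14.
Vertex 484 has 14 neighbors: 272, 294, 528, 137, 921, 202, 319, 517, 880, 357, 912, 500, 900, 375.
deg(272) = 14; N(272) = {294, 866, 484, 183, 202, 319, 880, 661, 100, 500, 641, 688, 148, 375}.
14-regular, N=29; strongly regular (29,14,6,7).
spec(A) ≈ [14.0, 2.19258, -3.19258] (distinct, 5 d.p.).
Lovász: ϑ = −29(-sqrt(29)/2 - 1/2)/(14+-(-sqrt(29)/2 - 1/2)) = sqrt(29).
≈ 5.3851648 (to 7 d.p.).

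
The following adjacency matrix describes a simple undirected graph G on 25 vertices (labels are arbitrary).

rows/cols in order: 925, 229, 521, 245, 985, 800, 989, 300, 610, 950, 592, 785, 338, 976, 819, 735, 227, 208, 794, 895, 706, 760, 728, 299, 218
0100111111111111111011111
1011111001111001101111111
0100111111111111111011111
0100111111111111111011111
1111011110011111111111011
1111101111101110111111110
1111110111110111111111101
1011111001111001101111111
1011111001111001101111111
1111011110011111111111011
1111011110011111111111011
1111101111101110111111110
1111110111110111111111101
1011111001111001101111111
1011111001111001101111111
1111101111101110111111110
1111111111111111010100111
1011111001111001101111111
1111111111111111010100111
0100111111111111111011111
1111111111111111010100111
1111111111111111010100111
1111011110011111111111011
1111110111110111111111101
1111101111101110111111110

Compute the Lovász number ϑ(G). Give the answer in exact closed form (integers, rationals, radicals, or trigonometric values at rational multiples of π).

6

N(925) = {229, 985, 800, 989, 300, 610, 950, 592, 785, 338, 976, 819, 735, 227, 208, 794, 706, 760, 728, 299, 218}, |N(925)| = 21.
deg(592) = 21; N(592) = {925, 229, 521, 245, 800, 989, 300, 610, 785, 338, 976, 819, 735, 227, 208, 794, 895, 706, 760, 299, 218}.
N(300) = {925, 521, 245, 985, 800, 989, 950, 592, 785, 338, 735, 227, 794, 895, 706, 760, 728, 299, 218}, |N(300)| = 19.
deg(218) = 21; N(218) = {925, 229, 521, 245, 985, 989, 300, 610, 950, 592, 338, 976, 819, 227, 208, 794, 895, 706, 760, 728, 299}.
K_{6,4,4,4,4,3} (perfect); ϑ(G) = α(G) = max{6,4,4,4,4,3} = 6.
= 6.00000000… (decimal).
α=6, χ(Ḡ)=6; ϑ=6 lies between (collapsed).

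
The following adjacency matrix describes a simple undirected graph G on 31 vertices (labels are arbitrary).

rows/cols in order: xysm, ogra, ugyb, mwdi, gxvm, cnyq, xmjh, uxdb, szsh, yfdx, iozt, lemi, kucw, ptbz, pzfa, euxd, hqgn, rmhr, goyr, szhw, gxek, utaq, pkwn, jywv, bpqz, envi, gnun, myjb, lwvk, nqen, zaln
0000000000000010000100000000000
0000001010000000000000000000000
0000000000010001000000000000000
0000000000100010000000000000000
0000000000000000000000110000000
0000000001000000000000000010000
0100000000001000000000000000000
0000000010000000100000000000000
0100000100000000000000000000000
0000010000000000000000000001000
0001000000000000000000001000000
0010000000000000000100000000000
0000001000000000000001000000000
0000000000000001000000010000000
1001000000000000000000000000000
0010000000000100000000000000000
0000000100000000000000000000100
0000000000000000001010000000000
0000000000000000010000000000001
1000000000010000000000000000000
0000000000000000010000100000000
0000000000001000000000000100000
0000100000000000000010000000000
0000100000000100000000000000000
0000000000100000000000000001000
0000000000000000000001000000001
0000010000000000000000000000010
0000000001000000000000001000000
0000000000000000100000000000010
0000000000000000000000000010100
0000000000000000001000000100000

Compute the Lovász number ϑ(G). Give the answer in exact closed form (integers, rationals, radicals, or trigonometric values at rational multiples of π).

31*cos(pi/31)/(cos(pi/31) + 1)

Vertex iozt has 2 neighbors: mwdi, bpqz.
N(lemi) = {ugyb, szhw}, |N(lemi)| = 2.
Vertex szsh has 2 neighbors: ogra, uxdb.
deg(ogra) = 2; N(ogra) = {xmjh, szsh}.
G on 31 vertices is 2-regular; connected 2-regular on 31 ⇒ C_{31}.
spec(A) ≈ [2.0, 1.95906, 1.83792, 1.64153, 1.37793, 1.05793, 0.69461, 0.30286, -0.1013, -0.50131, -0.88079, -1.22421, -1.51752, -1.74869, -1.90828, -1.98974] (distinct, 5 d.p.).
ϑ = −N·λ_min/(λ_max−λ_min) = −31·(-2*cos(pi/31))/(2−(-2*cos(pi/31))) = 31*cos(pi/31)/(cos(pi/31) + 1).
= 15.46013499… (decimal).
Lovász sandwich 15 ≤ 31*cos(pi/31)/(cos(pi/31) + 1) ≤ 16: both strict.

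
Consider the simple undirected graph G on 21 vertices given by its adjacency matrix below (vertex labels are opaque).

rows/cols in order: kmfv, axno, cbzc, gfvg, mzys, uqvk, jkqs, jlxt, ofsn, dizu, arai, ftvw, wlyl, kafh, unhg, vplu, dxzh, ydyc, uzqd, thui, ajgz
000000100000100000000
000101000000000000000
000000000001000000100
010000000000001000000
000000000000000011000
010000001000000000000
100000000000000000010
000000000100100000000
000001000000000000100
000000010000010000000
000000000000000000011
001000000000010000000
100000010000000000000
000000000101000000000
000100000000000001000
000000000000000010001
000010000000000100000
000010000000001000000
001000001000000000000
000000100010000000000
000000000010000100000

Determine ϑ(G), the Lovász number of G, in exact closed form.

21*cos(pi/21)/(cos(pi/21) + 1)

deg(mzys) = 2; N(mzys) = {dxzh, ydyc}.
Vertex ydyc has 2 neighbors: mzys, unhg.
deg(ftvw) = 2; N(ftvw) = {cbzc, kafh}.
deg(uqvk) = 2; N(uqvk) = {axno, ofsn}.
deg(v) = 2 for all v (|V|=21); this is C_{21}, the 21-cycle.
The 11 distinct eigenvalues: [2.0, 1.9111, 1.6525, 1.247, 0.7307, 0.1495, -0.445, -1.0, -1.4661, -1.8019, -1.9777].
With N=21: ϑ(G) = 21·(-(-1)*2*cos(pi/21))/(2−(-2*cos(pi/21))) = 21*cos(pi/21)/(cos(pi/21) + 1).
ϑ(G) ≈ 10.44103.
Lovász sandwich 10 ≤ 21*cos(pi/21)/(cos(pi/21) + 1) ≤ 11: both strict.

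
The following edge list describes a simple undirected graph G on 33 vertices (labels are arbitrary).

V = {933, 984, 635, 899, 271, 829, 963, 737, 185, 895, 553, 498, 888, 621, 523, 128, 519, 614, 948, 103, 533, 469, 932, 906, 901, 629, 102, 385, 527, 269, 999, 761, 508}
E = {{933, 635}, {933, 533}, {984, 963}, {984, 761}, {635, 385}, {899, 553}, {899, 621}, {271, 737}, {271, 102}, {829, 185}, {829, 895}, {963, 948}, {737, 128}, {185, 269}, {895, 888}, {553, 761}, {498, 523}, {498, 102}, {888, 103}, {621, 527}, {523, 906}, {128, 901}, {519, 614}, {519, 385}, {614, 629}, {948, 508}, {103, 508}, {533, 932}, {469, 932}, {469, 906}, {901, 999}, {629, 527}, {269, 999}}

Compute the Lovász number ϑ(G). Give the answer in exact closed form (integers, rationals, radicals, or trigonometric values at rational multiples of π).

33*cos(pi/33)/(cos(pi/33) + 1)

deg(271) = 2; N(271) = {737, 102}.
deg(906) = 2; N(906) = {523, 469}.
Vertex 932 has 2 neighbors: 533, 469.
deg(999) = 2; N(999) = {901, 269}.
2-regular, N=33; a single 33-cycle (edge-transitive).
Distinct eigenvalues (to 3 d.p.): [2.0, 1.964, 1.857, 1.683, 1.447, 1.16, 0.831, 0.472, 0.095, -0.285, -0.654, -1.0, -1.31, -1.572, -1.778, -1.919, -1.991].
λ_max=2, λ_min=-2*cos(pi/33); ϑ = −33·λ_min/(λ_max−λ_min) = 33*cos(pi/33)/(cos(pi/33) + 1).
Numerically 16.46256.
Check 16 ≤ 33*cos(pi/33)/(cos(pi/33) + 1) ≤ 17: both strict.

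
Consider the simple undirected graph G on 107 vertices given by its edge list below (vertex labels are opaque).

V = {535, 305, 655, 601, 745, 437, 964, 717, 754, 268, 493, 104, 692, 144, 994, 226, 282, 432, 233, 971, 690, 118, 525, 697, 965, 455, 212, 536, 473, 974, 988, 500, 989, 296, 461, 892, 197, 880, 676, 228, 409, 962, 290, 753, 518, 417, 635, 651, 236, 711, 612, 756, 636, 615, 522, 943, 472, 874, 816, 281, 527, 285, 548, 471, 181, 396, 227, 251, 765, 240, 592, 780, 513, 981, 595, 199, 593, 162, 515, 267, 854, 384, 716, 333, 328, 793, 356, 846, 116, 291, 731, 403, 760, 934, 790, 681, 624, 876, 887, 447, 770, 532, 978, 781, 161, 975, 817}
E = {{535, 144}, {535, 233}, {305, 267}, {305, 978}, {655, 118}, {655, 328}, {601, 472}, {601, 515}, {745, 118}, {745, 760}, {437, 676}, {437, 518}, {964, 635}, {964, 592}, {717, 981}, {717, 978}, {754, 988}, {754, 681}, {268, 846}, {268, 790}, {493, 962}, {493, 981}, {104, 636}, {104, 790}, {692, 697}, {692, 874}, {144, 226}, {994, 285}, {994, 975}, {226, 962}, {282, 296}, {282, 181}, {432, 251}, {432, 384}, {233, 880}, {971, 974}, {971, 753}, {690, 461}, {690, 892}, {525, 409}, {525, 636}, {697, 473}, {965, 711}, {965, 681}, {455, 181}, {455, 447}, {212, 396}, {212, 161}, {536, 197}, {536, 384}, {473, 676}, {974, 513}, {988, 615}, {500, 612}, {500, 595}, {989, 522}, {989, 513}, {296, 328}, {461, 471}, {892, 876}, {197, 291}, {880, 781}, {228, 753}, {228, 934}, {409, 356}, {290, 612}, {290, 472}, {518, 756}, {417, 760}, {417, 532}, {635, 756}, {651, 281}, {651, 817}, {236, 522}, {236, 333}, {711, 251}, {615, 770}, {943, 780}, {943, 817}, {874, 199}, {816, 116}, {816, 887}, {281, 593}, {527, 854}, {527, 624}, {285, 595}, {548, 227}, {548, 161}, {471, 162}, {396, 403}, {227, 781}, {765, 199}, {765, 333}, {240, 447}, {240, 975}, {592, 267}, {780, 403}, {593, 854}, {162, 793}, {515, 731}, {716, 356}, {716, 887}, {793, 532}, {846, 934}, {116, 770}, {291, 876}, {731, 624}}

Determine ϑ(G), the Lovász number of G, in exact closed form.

107*cos(pi/107)/(cos(pi/107) + 1)

deg(854) = 2; N(854) = {527, 593}.
N(711) = {965, 251}, |N(711)| = 2.
N(876) = {892, 291}, |N(876)| = 2.
deg(635) = 2; N(635) = {964, 756}.
G on 107 vertices is 2-regular; the odd cycle C_{107}.
Distinct eigenvalues (to 5 d.p.): [2.0, 1.99655, 1.98622, 1.96905, 1.94508, 1.91441, 1.87714, 1.8334, 1.78334, 1.72714, 1.66498, 1.59707, 1.52367, 1.44501, 1.36137, 1.27304, 1.18032, 1.08353, 0.983, 0.87909, 0.77214, 0.66254, 0.55065, 0.43686, 0.32157, 0.20516, 0.08805, -0.02936, -0.14667, -0.26348, -0.37938, -0.49397, -0.60685, -0.71765, -0.82597, -0.93145, -1.03371, -1.13241, -1.22721, -1.31777, -1.40379, -1.48498, -1.56104, -1.63173, -1.69679, -1.756, -1.80915, -1.85607, -1.8966, -1.93058, -1.95791, -1.97849, -1.99225, -1.99914].
Lovász (edge-transitive): ϑ = −107·(-2*cos(pi/107))/((2)−(-2*cos(pi/107))) = 107*cos(pi/107)/(cos(pi/107) + 1).
ϑ(G) ≈ 53.4885.
Lovász sandwich 53 ≤ 107*cos(pi/107)/(cos(pi/107) + 1) ≤ 54: both strict.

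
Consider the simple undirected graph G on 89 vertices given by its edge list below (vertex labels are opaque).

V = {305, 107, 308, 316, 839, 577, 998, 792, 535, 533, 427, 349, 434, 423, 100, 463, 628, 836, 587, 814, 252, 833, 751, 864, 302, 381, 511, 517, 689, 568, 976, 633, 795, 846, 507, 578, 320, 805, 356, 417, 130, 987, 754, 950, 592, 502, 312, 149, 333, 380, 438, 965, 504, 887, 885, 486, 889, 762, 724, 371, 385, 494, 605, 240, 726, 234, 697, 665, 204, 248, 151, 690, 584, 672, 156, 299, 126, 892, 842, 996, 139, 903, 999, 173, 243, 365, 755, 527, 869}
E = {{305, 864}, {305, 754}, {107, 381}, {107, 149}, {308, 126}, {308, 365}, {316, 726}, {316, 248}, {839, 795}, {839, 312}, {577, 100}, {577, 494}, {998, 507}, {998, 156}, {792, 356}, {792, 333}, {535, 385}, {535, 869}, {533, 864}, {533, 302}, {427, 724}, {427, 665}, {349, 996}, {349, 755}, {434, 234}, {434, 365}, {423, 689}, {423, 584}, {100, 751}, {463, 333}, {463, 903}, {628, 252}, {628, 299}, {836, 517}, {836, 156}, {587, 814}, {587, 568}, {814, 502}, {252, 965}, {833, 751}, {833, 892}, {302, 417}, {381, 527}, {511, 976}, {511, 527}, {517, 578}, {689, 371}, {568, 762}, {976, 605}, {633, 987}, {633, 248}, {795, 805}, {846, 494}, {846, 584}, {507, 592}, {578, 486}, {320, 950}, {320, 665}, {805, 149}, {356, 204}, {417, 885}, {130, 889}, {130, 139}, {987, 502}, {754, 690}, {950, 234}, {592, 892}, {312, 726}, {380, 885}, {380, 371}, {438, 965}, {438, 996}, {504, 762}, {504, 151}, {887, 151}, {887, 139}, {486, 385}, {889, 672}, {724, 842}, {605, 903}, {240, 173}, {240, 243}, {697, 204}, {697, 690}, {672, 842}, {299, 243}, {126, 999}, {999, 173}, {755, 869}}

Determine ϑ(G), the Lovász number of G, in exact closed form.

N(356) = {792, 204}, |N(356)| = 2.
N(605) = {976, 903}, |N(605)| = 2.
N(423) = {689, 584}, |N(423)| = 2.
N(889) = {130, 672}, |N(889)| = 2.
Regular of degree 2 on 89 vertices: this is C_{89}, the 89-cycle.
Distinct eigenvalues (to 4 d.p.): [2.0, 1.995, 1.9801, 1.9553, 1.9208, 1.8767, 1.8232, 1.7607, 1.6894, 1.6097, 1.522, 1.4266, 1.3242, 1.2152, 1.1001, 0.9796, 0.8541, 0.7244, 0.5911, 0.4549, 0.3164, 0.1763, 0.0353, -0.1058, -0.2465, -0.3859, -0.5233, -0.6582, -0.7898, -0.9174, -1.0405, -1.1584, -1.2705, -1.3763, -1.4752, -1.5668, -1.6506, -1.7261, -1.7931, -1.8511, -1.8999, -1.9393, -1.9689, -1.9888, -1.9988].
With N=89: ϑ(G) = 89·(-(-1)*2*cos(pi/89))/(2−(-2*cos(pi/89))) = 89*cos(pi/89)/(cos(pi/89) + 1).
ϑ(G) ≈ 44.486135317.
α=44, χ(Ḡ)=45; ϑ=89*cos(pi/89)/(cos(pi/89) + 1) lies between (both strict).

89*cos(pi/89)/(cos(pi/89) + 1)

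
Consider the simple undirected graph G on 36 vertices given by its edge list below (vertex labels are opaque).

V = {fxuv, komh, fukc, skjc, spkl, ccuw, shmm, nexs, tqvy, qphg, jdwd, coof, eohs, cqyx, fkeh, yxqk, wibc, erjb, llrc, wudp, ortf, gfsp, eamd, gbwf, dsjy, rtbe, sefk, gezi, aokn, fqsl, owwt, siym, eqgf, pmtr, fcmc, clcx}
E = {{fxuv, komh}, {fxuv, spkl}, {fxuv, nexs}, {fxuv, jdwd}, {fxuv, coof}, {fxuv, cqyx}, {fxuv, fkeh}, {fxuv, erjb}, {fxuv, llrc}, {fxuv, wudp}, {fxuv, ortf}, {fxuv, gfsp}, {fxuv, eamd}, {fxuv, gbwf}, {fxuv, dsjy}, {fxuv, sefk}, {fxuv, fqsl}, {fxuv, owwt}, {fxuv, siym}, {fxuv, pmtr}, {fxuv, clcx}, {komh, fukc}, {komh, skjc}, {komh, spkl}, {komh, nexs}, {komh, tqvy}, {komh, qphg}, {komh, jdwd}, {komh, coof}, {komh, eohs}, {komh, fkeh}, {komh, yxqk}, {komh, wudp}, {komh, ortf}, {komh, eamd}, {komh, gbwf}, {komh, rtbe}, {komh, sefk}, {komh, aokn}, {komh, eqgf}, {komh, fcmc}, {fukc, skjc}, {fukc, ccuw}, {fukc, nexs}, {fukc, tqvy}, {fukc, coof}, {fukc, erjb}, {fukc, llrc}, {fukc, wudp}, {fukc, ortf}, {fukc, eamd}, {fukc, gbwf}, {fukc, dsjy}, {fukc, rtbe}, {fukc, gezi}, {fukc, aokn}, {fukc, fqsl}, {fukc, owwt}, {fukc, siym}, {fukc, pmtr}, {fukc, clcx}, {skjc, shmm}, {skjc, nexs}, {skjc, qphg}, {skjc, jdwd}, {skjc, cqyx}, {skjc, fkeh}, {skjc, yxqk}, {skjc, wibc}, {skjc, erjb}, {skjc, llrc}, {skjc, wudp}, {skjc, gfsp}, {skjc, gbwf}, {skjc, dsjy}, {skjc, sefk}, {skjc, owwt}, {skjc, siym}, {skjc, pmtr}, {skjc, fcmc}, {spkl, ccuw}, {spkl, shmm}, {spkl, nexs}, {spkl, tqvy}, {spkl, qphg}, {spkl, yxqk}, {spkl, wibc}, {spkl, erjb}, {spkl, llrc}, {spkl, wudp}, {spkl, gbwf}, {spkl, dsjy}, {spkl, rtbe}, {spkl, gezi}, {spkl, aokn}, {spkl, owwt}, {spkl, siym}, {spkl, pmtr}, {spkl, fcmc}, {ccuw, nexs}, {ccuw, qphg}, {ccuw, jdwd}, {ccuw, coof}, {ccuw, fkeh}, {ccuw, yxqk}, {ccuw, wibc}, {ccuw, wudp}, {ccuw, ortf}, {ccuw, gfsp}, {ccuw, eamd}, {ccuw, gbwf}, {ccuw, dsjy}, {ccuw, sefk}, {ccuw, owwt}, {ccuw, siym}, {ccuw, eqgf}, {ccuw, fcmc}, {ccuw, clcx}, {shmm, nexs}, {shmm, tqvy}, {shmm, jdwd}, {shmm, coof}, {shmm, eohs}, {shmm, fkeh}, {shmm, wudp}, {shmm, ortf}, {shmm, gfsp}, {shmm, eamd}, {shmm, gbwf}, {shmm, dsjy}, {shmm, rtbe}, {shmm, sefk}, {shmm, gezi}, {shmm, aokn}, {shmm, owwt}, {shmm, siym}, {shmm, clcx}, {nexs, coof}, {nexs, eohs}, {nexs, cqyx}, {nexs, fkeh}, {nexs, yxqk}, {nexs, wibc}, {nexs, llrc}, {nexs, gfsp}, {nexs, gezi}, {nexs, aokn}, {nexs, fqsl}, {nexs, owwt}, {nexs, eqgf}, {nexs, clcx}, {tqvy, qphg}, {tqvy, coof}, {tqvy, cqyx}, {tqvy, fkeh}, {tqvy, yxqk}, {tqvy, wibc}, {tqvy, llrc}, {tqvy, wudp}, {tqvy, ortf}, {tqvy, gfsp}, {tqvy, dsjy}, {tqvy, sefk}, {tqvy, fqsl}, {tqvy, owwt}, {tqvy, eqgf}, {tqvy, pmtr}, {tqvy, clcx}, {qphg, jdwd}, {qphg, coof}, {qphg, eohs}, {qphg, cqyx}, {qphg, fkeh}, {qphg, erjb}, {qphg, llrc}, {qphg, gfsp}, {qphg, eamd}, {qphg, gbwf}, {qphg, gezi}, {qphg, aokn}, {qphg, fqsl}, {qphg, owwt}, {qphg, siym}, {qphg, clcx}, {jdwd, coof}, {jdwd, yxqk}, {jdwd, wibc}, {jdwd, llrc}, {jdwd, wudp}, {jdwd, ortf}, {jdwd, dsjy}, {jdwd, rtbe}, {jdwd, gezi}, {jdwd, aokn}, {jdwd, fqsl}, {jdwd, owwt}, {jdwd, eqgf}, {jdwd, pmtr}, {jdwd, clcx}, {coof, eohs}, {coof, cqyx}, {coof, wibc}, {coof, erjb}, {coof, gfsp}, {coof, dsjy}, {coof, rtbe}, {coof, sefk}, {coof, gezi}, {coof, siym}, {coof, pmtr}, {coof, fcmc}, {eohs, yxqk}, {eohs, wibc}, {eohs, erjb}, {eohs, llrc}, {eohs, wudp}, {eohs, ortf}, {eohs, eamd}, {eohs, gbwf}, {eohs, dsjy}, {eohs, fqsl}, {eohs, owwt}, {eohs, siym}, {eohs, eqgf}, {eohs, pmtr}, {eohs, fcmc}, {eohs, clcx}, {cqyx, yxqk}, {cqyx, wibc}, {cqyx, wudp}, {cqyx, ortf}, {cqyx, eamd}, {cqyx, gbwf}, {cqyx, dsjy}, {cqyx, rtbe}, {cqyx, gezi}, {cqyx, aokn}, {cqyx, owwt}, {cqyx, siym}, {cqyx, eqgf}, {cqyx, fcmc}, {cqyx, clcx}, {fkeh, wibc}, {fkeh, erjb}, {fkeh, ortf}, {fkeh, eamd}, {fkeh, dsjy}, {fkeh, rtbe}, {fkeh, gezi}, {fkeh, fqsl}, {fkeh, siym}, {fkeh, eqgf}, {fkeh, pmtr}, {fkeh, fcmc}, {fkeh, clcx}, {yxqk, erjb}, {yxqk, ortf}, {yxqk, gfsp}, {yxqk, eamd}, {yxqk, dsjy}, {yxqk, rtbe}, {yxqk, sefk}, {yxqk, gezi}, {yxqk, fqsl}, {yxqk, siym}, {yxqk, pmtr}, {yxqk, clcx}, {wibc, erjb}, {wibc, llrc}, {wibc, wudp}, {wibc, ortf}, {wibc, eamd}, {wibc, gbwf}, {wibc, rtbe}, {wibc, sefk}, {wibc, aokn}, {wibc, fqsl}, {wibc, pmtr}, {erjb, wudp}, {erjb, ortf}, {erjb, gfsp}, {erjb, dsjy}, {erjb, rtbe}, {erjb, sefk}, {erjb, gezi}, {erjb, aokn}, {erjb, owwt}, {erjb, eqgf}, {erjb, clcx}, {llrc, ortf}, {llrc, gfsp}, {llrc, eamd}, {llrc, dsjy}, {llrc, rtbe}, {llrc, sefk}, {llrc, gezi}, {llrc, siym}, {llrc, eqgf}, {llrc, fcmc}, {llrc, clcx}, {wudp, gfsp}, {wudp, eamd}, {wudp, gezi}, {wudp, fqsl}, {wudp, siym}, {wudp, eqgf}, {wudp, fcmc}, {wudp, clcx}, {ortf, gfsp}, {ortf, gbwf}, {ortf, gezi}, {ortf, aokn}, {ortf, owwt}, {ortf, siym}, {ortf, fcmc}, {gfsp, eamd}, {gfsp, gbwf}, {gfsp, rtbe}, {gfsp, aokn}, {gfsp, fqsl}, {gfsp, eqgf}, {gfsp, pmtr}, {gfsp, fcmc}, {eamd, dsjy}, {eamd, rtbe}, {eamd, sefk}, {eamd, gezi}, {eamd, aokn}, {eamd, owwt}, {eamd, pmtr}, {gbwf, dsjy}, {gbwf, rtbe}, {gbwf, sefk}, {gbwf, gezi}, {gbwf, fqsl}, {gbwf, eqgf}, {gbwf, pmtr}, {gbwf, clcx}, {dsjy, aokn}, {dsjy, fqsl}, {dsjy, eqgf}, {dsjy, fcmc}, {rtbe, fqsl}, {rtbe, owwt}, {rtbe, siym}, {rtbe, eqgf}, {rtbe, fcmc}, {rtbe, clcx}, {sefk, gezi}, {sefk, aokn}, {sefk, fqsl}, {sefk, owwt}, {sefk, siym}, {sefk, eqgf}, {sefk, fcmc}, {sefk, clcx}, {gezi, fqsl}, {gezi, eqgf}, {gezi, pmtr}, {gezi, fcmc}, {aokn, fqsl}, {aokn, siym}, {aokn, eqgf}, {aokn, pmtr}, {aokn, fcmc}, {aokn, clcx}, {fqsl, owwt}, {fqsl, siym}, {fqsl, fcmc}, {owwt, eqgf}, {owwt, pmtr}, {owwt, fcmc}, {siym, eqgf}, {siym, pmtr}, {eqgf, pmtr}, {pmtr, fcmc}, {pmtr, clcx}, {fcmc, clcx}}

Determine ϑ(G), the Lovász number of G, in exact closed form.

8

Vertex rtbe has 21 neighbors: komh, fukc, spkl, shmm, jdwd, coof, cqyx, fkeh, yxqk, wibc, erjb, llrc, gfsp, eamd, gbwf, fqsl, owwt, siym, eqgf, fcmc, clcx.
deg(komh) = 21; N(komh) = {fxuv, fukc, skjc, spkl, nexs, tqvy, qphg, jdwd, coof, eohs, fkeh, yxqk, wudp, ortf, eamd, gbwf, rtbe, sefk, aokn, eqgf, fcmc}.
Vertex aokn has 21 neighbors: komh, fukc, spkl, shmm, nexs, qphg, jdwd, cqyx, wibc, erjb, ortf, gfsp, eamd, dsjy, sefk, fqsl, siym, eqgf, pmtr, fcmc, clcx.
deg(dsjy) = 21; N(dsjy) = {fxuv, fukc, skjc, spkl, ccuw, shmm, tqvy, jdwd, coof, eohs, cqyx, fkeh, yxqk, erjb, llrc, eamd, gbwf, aokn, fqsl, eqgf, fcmc}.
G on 36 vertices is 21-regular; Kneser-type, 2-subsets of [9].
Distinct eigenvalues (to 4 d.p.): [21.0, 1.0, -6.0].
With N=36: ϑ(G) = 36·(-1*(-6))/(21−(-6)) = 8.
≈ 8.00000 (to 5 d.p.).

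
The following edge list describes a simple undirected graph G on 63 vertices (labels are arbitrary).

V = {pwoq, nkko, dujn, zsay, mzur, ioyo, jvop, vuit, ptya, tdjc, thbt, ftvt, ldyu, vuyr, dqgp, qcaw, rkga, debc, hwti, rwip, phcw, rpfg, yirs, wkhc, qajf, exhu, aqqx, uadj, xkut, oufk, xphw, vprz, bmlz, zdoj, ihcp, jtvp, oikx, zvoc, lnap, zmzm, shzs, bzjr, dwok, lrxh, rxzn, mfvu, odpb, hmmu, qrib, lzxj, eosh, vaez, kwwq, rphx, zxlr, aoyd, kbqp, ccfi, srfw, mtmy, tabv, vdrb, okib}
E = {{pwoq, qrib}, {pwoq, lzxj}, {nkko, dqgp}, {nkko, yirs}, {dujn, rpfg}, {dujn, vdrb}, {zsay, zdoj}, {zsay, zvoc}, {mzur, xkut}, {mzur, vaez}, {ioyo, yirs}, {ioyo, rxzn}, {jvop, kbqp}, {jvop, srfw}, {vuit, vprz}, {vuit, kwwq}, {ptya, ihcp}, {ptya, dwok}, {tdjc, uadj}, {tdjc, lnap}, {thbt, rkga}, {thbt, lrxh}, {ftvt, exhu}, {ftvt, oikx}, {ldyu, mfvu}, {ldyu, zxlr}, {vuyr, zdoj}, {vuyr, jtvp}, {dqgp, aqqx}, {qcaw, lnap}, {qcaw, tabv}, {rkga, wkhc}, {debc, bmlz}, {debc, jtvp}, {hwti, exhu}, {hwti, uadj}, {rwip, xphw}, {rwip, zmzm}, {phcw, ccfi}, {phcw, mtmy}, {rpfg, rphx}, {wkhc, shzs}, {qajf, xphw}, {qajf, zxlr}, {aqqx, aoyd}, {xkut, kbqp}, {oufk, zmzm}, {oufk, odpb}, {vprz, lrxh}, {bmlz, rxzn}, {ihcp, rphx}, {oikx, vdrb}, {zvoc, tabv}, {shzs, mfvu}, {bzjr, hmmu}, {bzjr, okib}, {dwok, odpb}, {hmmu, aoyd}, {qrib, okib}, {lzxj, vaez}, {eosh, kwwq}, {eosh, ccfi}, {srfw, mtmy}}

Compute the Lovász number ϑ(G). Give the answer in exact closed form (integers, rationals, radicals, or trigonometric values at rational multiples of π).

63*cos(pi/63)/(cos(pi/63) + 1)

Vertex odpb has 2 neighbors: oufk, dwok.
deg(exhu) = 2; N(exhu) = {ftvt, hwti}.
N(xphw) = {rwip, qajf}, |N(xphw)| = 2.
deg(jtvp) = 2; N(jtvp) = {vuyr, debc}.
deg(v) = 2 for all v (|V|=63); this is C_{63}, the 63-cycle.
Distinct eigenvalues (to 6 d.p.): [2.0, 1.990062, 1.960345, 1.911146, 1.842952, 1.756443, 1.652478, 1.532089, 1.396474, 1.24698, 1.085093, 0.912421, 0.730682, 0.541681, 0.347296, 0.14946, -0.049861, -0.248687, -0.445042, -0.636973, -0.822574, -1.0, -1.167487, -1.323372, -1.466104, -1.594265, -1.706582, -1.801938, -1.879385, -1.938155, -1.977662, -1.997514].
With N=63: ϑ(G) = 63·(-(-1)*2*cos(pi/63))/(2−(-2*cos(pi/63))) = 63*cos(pi/63)/(cos(pi/63) + 1).
≈ 31.48041 (to 5 d.p.).
Check 31 ≤ 63*cos(pi/63)/(cos(pi/63) + 1) ≤ 32: both strict.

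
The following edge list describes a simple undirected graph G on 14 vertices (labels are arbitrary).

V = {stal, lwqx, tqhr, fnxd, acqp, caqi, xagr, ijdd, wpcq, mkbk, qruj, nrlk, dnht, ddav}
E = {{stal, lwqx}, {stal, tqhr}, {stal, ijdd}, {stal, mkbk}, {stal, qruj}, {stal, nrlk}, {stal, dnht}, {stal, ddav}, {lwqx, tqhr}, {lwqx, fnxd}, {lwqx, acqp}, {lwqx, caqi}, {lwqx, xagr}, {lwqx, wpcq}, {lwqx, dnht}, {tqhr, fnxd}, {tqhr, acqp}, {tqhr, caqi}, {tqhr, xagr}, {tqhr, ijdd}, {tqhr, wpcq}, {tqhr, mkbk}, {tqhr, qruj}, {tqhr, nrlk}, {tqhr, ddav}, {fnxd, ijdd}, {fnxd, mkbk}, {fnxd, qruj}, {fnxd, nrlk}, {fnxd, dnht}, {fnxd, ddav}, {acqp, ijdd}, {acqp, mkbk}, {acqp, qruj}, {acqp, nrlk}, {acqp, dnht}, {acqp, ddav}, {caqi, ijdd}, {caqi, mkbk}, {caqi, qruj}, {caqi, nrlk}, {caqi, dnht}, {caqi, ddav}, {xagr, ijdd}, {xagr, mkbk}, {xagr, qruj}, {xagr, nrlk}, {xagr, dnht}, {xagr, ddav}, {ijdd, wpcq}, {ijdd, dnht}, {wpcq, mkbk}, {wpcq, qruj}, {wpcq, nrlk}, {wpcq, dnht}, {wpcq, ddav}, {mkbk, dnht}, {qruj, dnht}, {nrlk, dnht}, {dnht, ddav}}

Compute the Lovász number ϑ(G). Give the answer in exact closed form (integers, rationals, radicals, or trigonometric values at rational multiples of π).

deg(wpcq) = 8; N(wpcq) = {lwqx, tqhr, ijdd, mkbk, qruj, nrlk, dnht, ddav}.
N(xagr) = {lwqx, tqhr, ijdd, mkbk, qruj, nrlk, dnht, ddav}, |N(xagr)| = 8.
Vertex ijdd has 8 neighbors: stal, tqhr, fnxd, acqp, caqi, xagr, wpcq, dnht.
Vertex caqi has 8 neighbors: lwqx, tqhr, ijdd, mkbk, qruj, nrlk, dnht, ddav.
Complete 3-partite, parts [6, 6, 2]: perfect, ϑ = α = 6.
= 6.000000… (decimal).
Lovász sandwich 6 ≤ 6 ≤ 6: collapsed.

6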